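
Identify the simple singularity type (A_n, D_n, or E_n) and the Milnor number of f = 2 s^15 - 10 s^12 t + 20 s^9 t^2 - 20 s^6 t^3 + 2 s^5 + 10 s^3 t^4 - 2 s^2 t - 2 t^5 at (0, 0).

Type D_6, Milnor number mu = 6.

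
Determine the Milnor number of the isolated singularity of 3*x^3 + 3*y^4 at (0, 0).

6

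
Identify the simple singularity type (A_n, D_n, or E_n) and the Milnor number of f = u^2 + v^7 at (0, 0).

The Hessian of f at 0 has rank 1. Corank 1: A-series; mu = 6 gives A_6.

Type A_6, Milnor number mu = 6.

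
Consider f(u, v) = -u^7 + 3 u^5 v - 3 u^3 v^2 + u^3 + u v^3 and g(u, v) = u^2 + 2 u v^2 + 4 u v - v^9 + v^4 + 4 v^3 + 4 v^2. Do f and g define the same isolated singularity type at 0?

The Hessian of f at 0 is [[0, 0], [0, 0]] with rank 0, so corank 2. A Groebner basis of the Jacobian ideal J(f) in C{u,v} is {u^3, u*v^2, 3*u^2 + v^3}; counting standard monomials gives mu = 7. Corank 2; j^3 = u^3 is a perfect cube, so E-series; the 4-jet and mu = 7 give E_7. The Hessian of g at 0 is [[2, 4], [4, 8]] with rank 1, so corank 1. A Groebner basis of the Jacobian ideal J(g) in C{u,v} is {u^4 + 8*u^3*v - 24*u^3 - 80*u^2*v + 80*u^2 + 192*u*v - 64*u - 128*v, u + v^2 + 2*v}; counting standard monomials gives mu = 8. Corank 1: A-series; mu = 8 gives A_8. f is E_7 but g is A_8, hence not right-equivalent.

No.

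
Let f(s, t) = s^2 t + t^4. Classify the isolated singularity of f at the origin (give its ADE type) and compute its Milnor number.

Type D5, Milnor number mu = 5.

The Hessian of f at 0 is [[0, 0], [0, 0]] with rank 0, so corank 2. A Groebner basis of the Jacobian ideal J(f) in C{s,t} is {s^3, s^2/4 + t^3, s*t}; counting standard monomials gives mu = 5. Corank 2; j^3 = s^2*t has shape L^2 M (L != M), so D-series; mu = 5 gives D_5.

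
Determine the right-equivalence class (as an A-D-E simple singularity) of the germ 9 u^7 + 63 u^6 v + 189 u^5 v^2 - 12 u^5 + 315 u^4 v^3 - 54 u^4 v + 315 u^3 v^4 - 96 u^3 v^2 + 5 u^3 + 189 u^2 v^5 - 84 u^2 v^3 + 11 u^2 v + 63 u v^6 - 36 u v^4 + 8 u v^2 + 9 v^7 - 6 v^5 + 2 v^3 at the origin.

The Hessian of f at 0 has rank 0. Corank 2; j^3 = (u + v)*(5*u^2 + 6*u*v + 2*v^2) splits into three distinct lines over C (the quadratic factor has nonzero discriminant), so D_4.

D_{4}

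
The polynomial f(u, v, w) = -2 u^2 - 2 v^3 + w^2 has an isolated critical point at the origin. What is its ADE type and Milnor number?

Type A2, Milnor number mu = 2.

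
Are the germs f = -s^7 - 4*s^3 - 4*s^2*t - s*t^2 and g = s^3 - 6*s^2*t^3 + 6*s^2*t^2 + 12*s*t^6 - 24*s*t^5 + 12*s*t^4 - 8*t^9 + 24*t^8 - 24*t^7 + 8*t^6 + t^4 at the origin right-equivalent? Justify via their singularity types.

The Hessian of f at 0 has rank 0. Corank 2; j^3 = -s*(2*s + t)^2 has shape L^2 M (L != M), so D-series; mu = 8 gives D_8. The Hessian of g at 0 has rank 0. Corank 2; j^3 = s^3 is a perfect cube, so E-series; the 4-jet and mu = 6 give E_6. f is D_8 but g is E_6, hence not right-equivalent.

No.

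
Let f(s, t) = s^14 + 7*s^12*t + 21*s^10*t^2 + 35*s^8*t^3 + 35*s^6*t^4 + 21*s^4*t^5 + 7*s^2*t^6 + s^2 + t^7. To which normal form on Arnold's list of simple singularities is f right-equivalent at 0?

The Hessian of f at 0 has rank 1. Corank 1: A-series; mu = 6 gives A_6.

A_6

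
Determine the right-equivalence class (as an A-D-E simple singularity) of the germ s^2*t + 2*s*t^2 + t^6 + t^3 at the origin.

The Hessian of f at 0 has rank 0. Corank 2; j^3 = t*(s + t)^2 has shape L^2 M (L != M), so D-series; mu = 7 gives D_7.

D7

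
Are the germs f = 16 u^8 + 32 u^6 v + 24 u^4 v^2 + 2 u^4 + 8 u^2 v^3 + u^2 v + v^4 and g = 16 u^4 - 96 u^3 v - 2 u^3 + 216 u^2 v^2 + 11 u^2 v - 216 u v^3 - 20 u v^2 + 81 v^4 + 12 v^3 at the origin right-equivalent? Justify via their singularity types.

Yes.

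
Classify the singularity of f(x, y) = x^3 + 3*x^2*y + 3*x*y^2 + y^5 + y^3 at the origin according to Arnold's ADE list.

E_{8}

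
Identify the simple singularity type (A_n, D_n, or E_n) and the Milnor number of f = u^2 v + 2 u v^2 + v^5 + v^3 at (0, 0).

Type D6, Milnor number mu = 6.

The Hessian of f at 0 has rank 0. Corank 2; j^3 = v*(u + v)^2 has shape L^2 M (L != M), so D-series; mu = 6 gives D_6.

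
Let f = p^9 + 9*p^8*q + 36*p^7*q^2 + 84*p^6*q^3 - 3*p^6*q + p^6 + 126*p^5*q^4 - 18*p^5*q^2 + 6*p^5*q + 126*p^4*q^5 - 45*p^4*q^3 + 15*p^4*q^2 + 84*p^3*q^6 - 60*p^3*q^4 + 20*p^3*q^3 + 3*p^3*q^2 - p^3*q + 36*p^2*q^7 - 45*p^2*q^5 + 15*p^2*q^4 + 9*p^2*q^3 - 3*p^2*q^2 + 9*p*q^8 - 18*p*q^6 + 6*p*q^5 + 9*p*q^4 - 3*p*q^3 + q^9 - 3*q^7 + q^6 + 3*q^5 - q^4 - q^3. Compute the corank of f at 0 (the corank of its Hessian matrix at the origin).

2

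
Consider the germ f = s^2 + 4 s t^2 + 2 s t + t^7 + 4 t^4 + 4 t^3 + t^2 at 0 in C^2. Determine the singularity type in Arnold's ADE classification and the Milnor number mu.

Type A_6, Milnor number mu = 6.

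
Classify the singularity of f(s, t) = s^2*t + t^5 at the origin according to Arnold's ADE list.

D_6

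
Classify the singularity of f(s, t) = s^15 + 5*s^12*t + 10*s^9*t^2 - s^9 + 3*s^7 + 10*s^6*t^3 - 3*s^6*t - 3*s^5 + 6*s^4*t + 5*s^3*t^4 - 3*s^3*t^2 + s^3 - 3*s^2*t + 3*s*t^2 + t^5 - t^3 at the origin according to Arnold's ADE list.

E_8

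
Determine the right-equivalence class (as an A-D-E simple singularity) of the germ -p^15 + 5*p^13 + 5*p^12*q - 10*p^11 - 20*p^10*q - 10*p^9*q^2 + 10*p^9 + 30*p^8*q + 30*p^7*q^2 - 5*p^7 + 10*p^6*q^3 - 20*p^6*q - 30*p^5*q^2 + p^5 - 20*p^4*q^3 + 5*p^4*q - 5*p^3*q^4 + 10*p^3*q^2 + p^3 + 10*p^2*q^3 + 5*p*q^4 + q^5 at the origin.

E_8

The Hessian of f at 0 has rank 0. Corank 2; j^3 = p^3 is a perfect cube, so E-series; the 5-jet and mu = 8 give E_8.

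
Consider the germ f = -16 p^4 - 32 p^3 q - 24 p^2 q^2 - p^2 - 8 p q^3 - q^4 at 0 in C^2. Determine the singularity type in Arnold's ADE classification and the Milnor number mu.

Type A_{3}, Milnor number mu = 3.

The Hessian of f at 0 has rank 1. Corank 1: A-series; mu = 3 gives A_3.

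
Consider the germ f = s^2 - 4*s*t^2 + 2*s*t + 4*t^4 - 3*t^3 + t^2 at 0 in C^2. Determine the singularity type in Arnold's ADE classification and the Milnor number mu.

Type A_2, Milnor number mu = 2.

The Hessian of f at 0 is [[2, 2], [2, 2]] with rank 1, so corank 1. A Groebner basis of the Jacobian ideal J(f) in C{s,t} is {t^2, s + t}; counting standard monomials gives mu = 2. Corank 1: A-series; mu = 2 gives A_2.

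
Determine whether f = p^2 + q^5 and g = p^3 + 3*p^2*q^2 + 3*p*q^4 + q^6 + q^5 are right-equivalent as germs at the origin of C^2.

The Hessian of f at 0 has rank 1. Corank 1: A-series; mu = 4 gives A_4. The Hessian of g at 0 has rank 0. Corank 2; j^3 = p^3 is a perfect cube, so E-series; the 5-jet and mu = 8 give E_8. f is A_4 but g is E_8, hence not right-equivalent.

No.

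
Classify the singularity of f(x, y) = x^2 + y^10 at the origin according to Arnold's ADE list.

A9

The Hessian of f at 0 is [[2, 0], [0, 0]] with rank 1, so corank 1. A Groebner basis of the Jacobian ideal J(f) in C{x,y} is {y^9, x}; counting standard monomials gives mu = 9. Corank 1: A-series; mu = 9 gives A_9.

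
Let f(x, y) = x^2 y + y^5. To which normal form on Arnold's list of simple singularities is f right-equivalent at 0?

The Hessian of f at 0 is [[0, 0], [0, 0]] with rank 0, so corank 2. A Groebner basis of the Jacobian ideal J(f) in C{x,y} is {x^2/5 + y^4, x^3, x*y}; counting standard monomials gives mu = 6. Corank 2; j^3 = x^2*y has shape L^2 M (L != M), so D-series; mu = 6 gives D_6.

D6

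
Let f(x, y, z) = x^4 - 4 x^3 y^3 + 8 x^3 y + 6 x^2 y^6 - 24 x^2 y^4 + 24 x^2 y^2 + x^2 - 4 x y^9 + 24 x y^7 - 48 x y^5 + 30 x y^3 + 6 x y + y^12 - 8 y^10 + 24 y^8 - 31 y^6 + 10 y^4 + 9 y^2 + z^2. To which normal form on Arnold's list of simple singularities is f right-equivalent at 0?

The Hessian of f at 0 is [[2, 6, 0], [6, 18, 0], [0, 0, 2]] with rank 2, so corank 1. A Groebner basis of the Jacobian ideal J(f) in C{x,y,z} is {y^3, x + 3*y, z}; counting standard monomials gives mu = 3. Corank 1: A-series; mu = 3 gives A_3.

A_3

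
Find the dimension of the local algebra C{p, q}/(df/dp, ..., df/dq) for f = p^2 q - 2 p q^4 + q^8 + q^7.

9

The Hessian of f at 0 is [[0, 0], [0, 0]] with rank 0, so corank 2. A Groebner basis of the Jacobian ideal J(f) in C{p,q} is {p^2*q^2, -8*p^2*q - p^2 + p*q^3, -p*q + q^4, p^3}; counting standard monomials gives mu = 9. Corank 2; j^3 = p^2*q has shape L^2 M (L != M), so D-series; mu = 9 gives D_9.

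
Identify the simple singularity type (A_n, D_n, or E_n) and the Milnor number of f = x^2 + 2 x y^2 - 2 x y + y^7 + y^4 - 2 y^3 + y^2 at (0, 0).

Type A_{6}, Milnor number mu = 6.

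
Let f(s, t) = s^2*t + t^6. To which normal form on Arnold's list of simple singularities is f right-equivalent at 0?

D_7

The Hessian of f at 0 has rank 0. Corank 2; j^3 = s^2*t has shape L^2 M (L != M), so D-series; mu = 7 gives D_7.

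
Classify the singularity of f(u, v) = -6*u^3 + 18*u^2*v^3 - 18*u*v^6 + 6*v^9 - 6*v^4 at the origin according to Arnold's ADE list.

E_{6}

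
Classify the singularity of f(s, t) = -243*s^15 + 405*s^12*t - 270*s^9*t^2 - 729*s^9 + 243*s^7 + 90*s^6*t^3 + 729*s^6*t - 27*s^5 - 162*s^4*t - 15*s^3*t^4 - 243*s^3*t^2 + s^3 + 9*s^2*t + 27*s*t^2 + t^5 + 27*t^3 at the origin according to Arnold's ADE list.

E_{8}

The Hessian of f at 0 has rank 0. Corank 2; j^3 = (s + 3*t)^3 is a perfect cube, so E-series; the 5-jet and mu = 8 give E_8.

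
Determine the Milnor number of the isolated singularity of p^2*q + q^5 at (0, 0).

6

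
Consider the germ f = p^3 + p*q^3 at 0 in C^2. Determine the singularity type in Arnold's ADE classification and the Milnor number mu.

The Hessian of f at 0 has rank 0. Corank 2; j^3 = p^3 is a perfect cube, so E-series; the 4-jet and mu = 7 give E_7.

Type E7, Milnor number mu = 7.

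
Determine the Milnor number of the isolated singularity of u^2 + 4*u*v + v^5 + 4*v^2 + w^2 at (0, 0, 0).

The Hessian of f at 0 has rank 2. Corank 1: A-series; mu = 4 gives A_4.

4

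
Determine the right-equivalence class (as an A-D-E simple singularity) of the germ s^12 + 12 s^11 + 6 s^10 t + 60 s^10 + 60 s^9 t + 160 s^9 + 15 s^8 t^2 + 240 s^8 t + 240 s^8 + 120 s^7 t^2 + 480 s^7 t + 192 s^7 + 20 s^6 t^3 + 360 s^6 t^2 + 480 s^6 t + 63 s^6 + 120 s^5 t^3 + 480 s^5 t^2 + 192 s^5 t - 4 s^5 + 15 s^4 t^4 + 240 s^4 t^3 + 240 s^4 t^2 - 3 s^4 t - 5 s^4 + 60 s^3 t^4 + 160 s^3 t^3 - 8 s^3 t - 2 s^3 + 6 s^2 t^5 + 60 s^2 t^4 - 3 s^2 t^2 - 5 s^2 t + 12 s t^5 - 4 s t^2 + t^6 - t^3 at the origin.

D7

The Hessian of f at 0 is [[0, 0], [0, 0]] with rank 0, so corank 2. A Groebner basis of the Jacobian ideal J(f) in C{s,t} is {-17*s^2/21 - 32*s*t/21 + t^4 + 2*t^3/21 - 5*t^2/7, s^3 + 11*s^2/7 + 17*s*t/7 + 2*t^3/7 + 6*t^2/7, s^2*t - 8*s^2/7 - 13*s*t/7 - 4*t^3/7 - 5*t^2/7, 13*s^2/21 + s*t^2 + 22*s*t/21 + 17*t^3/21 + 3*t^2/7}; counting standard monomials gives mu = 7. Corank 2; j^3 = -(s + t)^2*(2*s + t) has shape L^2 M (L != M), so D-series; mu = 7 gives D_7.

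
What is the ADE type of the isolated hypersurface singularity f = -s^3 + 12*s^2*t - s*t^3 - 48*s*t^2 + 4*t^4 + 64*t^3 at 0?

The Hessian of f at 0 is [[0, 0], [0, 0]] with rank 0, so corank 2. A Groebner basis of the Jacobian ideal J(f) in C{s,t} is {s^3 - 12*s^2*t - 384*s^2 + 3072*s*t - 6144*t^2, 12*s^2 + s*t^2 - 96*s*t + 192*t^2, 3*s^2 - 24*s*t + t^3 + 48*t^2}; counting standard monomials gives mu = 7. Corank 2; j^3 = -(s - 4*t)^3 is a perfect cube, so E-series; the 4-jet and mu = 7 give E_7.

E_7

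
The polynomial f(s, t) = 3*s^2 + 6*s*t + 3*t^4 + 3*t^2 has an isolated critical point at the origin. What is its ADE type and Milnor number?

Type A_3, Milnor number mu = 3.

The Hessian of f at 0 has rank 1. Corank 1: A-series; mu = 3 gives A_3.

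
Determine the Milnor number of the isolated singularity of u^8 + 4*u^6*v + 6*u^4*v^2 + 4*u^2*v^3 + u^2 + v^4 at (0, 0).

The Hessian of f at 0 is [[2, 0], [0, 0]] with rank 1, so corank 1. A Groebner basis of the Jacobian ideal J(f) in C{u,v} is {v^3, u}; counting standard monomials gives mu = 3. Corank 1: A-series; mu = 3 gives A_3.

3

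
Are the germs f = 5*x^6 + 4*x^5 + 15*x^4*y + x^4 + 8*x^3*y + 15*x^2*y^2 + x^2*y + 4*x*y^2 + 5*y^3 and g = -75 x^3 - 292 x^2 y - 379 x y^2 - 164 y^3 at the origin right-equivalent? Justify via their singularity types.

Yes.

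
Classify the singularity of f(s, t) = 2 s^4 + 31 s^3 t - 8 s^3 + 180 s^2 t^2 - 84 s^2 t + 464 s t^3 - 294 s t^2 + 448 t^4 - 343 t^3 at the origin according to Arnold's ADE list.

E_7

The Hessian of f at 0 has rank 0. Corank 2; j^3 = -(2*s + 7*t)^3 is a perfect cube, so E-series; the 4-jet and mu = 7 give E_7.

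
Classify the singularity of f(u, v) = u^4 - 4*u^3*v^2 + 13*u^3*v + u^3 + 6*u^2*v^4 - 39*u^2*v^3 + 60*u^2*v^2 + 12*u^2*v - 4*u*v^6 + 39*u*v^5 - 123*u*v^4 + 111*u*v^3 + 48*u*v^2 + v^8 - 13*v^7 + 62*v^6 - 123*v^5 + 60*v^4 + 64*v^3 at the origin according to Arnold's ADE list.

The Hessian of f at 0 is [[0, 0], [0, 0]] with rank 0, so corank 2. A Groebner basis of the Jacobian ideal J(f) in C{u,v} is {-u^2/2 - 4*u*v + v^4 + v^3/6 - 8*v^2, u^3 - 38*u^2 - 304*u*v + 230*v^3/3 - 608*v^2, u^2*v + 13*u^2/2 + 52*u*v - 109*v^3/6 + 104*v^2, -5*u^2/6 + u*v^2 - 20*u*v/3 + 77*v^3/18 - 40*v^2/3}; counting standard monomials gives mu = 7. Corank 2; j^3 = (u + 4*v)^3 is a perfect cube, so E-series; the 4-jet and mu = 7 give E_7.

E_7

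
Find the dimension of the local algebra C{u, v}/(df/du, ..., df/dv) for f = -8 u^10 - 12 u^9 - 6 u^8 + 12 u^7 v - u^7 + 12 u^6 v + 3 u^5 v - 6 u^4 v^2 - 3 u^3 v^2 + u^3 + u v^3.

7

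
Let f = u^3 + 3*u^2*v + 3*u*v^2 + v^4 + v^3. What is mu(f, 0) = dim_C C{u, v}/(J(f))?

The Hessian of f at 0 is [[0, 0], [0, 0]] with rank 0, so corank 2. A Groebner basis of the Jacobian ideal J(f) in C{u,v} is {v^3, u^2 + 2*u*v + v^2}; counting standard monomials gives mu = 6. Corank 2; j^3 = (u + v)^3 is a perfect cube, so E-series; the 4-jet and mu = 6 give E_6.

6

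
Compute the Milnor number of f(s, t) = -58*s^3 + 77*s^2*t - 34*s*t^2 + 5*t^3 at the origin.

The Hessian of f at 0 is [[0, 0], [0, 0]] with rank 0, so corank 2. A Groebner basis of the Jacobian ideal J(f) in C{s,t} is {t^3, s^2 - t^2/13, s*t - 4*t^2/13}; counting standard monomials gives mu = 4. Corank 2; j^3 = -(2*s - t)*(29*s^2 - 24*s*t + 5*t^2) splits into three distinct lines over C (the quadratic factor has nonzero discriminant), so D_4.

4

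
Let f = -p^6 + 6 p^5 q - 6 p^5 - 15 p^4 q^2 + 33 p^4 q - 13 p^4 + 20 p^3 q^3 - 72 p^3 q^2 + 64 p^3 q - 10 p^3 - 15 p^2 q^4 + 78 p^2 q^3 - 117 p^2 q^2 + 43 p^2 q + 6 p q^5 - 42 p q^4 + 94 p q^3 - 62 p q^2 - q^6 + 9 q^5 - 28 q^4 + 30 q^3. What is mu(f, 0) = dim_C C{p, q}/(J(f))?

The Hessian of f at 0 has rank 0. Corank 2; j^3 = -(2*p - 3*q)*(5*p^2 - 14*p*q + 10*q^2) splits into three distinct lines over C (the quadratic factor has nonzero discriminant), so D_4.

4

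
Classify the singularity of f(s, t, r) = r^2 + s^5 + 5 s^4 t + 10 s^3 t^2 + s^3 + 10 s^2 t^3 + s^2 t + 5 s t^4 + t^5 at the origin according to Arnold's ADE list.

The Hessian of f at 0 is [[0, 0, 0], [0, 0, 0], [0, 0, 2]] with rank 1, so corank 2. A Groebner basis of the Jacobian ideal J(f) in C{s,t,r} is {-s*t/5 + t^4, s*t^2, s^2 + s*t, r}; counting standard monomials gives mu = 6. Corank 2; j^3 = s^2*(s + t) has shape L^2 M (L != M), so D-series; mu = 6 gives D_6.

D6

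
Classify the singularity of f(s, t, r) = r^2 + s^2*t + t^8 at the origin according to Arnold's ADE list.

D_{9}

The Hessian of f at 0 is [[0, 0, 0], [0, 0, 0], [0, 0, 2]] with rank 1, so corank 2. A Groebner basis of the Jacobian ideal J(f) in C{s,t,r} is {s^2/8 + t^7, s^3, s*t, r}; counting standard monomials gives mu = 9. Corank 2; j^3 = s^2*t has shape L^2 M (L != M), so D-series; mu = 9 gives D_9.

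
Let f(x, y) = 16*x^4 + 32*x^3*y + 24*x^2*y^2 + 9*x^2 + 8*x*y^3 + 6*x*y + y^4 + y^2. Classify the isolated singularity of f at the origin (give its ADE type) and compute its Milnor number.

Type A_3, Milnor number mu = 3.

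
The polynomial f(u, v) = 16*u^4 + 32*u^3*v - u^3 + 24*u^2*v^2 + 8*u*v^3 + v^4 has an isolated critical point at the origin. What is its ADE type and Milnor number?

The Hessian of f at 0 has rank 0. Corank 2; j^3 = -u^3 is a perfect cube, so E-series; the 4-jet and mu = 6 give E_6.

Type E_6, Milnor number mu = 6.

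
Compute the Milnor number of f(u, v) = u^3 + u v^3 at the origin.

The Hessian of f at 0 has rank 0. Corank 2; j^3 = u^3 is a perfect cube, so E-series; the 4-jet and mu = 7 give E_7.

7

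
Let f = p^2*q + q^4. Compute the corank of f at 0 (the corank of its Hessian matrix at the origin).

2

Hessian at 0 has rank 0.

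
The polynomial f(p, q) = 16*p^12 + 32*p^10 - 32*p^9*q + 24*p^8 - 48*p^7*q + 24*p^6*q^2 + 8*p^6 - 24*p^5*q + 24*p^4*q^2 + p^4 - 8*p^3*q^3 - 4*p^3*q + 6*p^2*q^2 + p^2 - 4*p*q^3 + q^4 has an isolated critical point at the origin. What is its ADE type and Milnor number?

The Hessian of f at 0 is [[2, 0], [0, 0]] with rank 1, so corank 1. A Groebner basis of the Jacobian ideal J(f) in C{p,q} is {q^3, p}; counting standard monomials gives mu = 3. Corank 1: A-series; mu = 3 gives A_3.

Type A_{3}, Milnor number mu = 3.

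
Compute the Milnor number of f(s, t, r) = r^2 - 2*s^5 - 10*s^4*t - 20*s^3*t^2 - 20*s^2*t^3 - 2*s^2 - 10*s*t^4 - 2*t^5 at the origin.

4

The Hessian of f at 0 has rank 2. Corank 1: A-series; mu = 4 gives A_4.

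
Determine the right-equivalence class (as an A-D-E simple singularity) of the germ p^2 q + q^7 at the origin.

The Hessian of f at 0 is [[0, 0], [0, 0]] with rank 0, so corank 2. A Groebner basis of the Jacobian ideal J(f) in C{p,q} is {p^2/7 + q^6, p^3, p*q}; counting standard monomials gives mu = 8. Corank 2; j^3 = p^2*q has shape L^2 M (L != M), so D-series; mu = 8 gives D_8.

D8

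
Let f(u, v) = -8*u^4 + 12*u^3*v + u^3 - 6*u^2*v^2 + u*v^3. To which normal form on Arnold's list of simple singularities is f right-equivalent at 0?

E_7

The Hessian of f at 0 is [[0, 0], [0, 0]] with rank 0, so corank 2. A Groebner basis of the Jacobian ideal J(f) in C{u,v} is {3*u^2/4 + v^4 + v^3/4, u^3, u^2*v - u^2/4 - v^3/12, -u^2 + u*v^2 - v^3/3}; counting standard monomials gives mu = 7. Corank 2; j^3 = u^3 is a perfect cube, so E-series; the 4-jet and mu = 7 give E_7.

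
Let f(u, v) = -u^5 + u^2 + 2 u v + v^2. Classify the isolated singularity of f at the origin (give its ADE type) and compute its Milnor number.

The Hessian of f at 0 is [[2, 2], [2, 2]] with rank 1, so corank 1. A Groebner basis of the Jacobian ideal J(f) in C{u,v} is {v^4, u + v}; counting standard monomials gives mu = 4. Corank 1: A-series; mu = 4 gives A_4.

Type A_4, Milnor number mu = 4.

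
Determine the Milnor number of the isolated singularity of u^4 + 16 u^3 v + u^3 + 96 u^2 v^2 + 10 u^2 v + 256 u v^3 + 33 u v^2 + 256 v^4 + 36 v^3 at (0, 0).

The Hessian of f at 0 is [[0, 0], [0, 0]] with rank 0, so corank 2. A Groebner basis of the Jacobian ideal J(f) in C{u,v} is {u*v^2 + 3*u*v/4 + 9*v^2/4, -u*v/4 + v^3 - 3*v^2/4, u^2 + 7*u*v + 12*v^2}; counting standard monomials gives mu = 5. Corank 2; j^3 = (u + 3*v)^2*(u + 4*v) has shape L^2 M (L != M), so D-series; mu = 5 gives D_5.

5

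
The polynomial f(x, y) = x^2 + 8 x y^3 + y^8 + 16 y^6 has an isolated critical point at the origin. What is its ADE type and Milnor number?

Type A_{7}, Milnor number mu = 7.

The Hessian of f at 0 is [[2, 0], [0, 0]] with rank 1, so corank 1. A Groebner basis of the Jacobian ideal J(f) in C{x,y} is {x^3, x^2*y, x/4 + y^3}; counting standard monomials gives mu = 7. Corank 1: A-series; mu = 7 gives A_7.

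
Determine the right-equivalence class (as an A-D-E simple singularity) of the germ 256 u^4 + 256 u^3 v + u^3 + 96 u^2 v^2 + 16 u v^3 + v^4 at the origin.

E_{6}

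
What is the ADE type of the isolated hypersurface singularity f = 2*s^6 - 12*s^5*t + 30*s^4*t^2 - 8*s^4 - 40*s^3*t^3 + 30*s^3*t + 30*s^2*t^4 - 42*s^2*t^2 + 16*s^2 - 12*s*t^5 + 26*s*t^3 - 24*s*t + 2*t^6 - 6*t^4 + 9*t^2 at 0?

A5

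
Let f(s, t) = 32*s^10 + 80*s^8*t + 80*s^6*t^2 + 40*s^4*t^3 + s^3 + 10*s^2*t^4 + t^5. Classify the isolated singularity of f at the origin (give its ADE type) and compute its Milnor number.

Type E8, Milnor number mu = 8.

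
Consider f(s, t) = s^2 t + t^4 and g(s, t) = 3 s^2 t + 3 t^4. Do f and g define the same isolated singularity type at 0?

Yes.

The Hessian of f at 0 is [[0, 0], [0, 0]] with rank 0, so corank 2. A Groebner basis of the Jacobian ideal J(f) in C{s,t} is {s^3, s^2/4 + t^3, s*t}; counting standard monomials gives mu = 5. Corank 2; j^3 = s^2*t has shape L^2 M (L != M), so D-series; mu = 5 gives D_5. The Hessian of g at 0 is [[0, 0], [0, 0]] with rank 0, so corank 2. A Groebner basis of the Jacobian ideal J(g) in C{s,t} is {s^3, s^2/4 + t^3, s*t}; counting standard monomials gives mu = 5. Corank 2; j^3 = 3*s^2*t has shape L^2 M (L != M), so D-series; mu = 5 gives D_5. Both have type D_5, hence right-equivalent.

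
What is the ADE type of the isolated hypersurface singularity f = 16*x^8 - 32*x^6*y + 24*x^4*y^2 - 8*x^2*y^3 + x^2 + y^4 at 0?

A_{3}

The Hessian of f at 0 is [[2, 0], [0, 0]] with rank 1, so corank 1. A Groebner basis of the Jacobian ideal J(f) in C{x,y} is {y^3, x}; counting standard monomials gives mu = 3. Corank 1: A-series; mu = 3 gives A_3.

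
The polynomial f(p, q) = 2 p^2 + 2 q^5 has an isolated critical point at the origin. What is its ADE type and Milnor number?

Type A4, Milnor number mu = 4.

The Hessian of f at 0 has rank 1. Corank 1: A-series; mu = 4 gives A_4.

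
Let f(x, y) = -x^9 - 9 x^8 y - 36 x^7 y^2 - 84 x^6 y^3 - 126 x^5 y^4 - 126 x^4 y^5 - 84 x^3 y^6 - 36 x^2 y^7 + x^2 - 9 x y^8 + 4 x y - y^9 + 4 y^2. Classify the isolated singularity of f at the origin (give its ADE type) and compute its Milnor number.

The Hessian of f at 0 has rank 1. Corank 1: A-series; mu = 8 gives A_8.

Type A8, Milnor number mu = 8.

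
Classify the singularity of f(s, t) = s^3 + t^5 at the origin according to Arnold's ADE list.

E8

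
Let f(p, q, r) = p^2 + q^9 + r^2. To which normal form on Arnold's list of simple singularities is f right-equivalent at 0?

A_{8}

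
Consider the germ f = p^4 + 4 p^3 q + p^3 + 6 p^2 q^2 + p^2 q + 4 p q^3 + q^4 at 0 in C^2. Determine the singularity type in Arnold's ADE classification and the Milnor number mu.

Type D5, Milnor number mu = 5.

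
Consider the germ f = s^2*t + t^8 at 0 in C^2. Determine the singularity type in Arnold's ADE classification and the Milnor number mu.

Type D9, Milnor number mu = 9.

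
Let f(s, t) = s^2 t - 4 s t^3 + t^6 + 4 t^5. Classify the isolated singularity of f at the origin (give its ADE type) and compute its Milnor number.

Type D7, Milnor number mu = 7.

The Hessian of f at 0 has rank 0. Corank 2; j^3 = s^2*t has shape L^2 M (L != M), so D-series; mu = 7 gives D_7.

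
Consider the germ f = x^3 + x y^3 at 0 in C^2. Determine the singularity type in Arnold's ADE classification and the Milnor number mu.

Type E_{7}, Milnor number mu = 7.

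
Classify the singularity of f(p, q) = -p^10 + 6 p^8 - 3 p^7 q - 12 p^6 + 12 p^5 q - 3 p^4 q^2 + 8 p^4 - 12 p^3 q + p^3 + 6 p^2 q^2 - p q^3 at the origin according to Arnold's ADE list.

E_7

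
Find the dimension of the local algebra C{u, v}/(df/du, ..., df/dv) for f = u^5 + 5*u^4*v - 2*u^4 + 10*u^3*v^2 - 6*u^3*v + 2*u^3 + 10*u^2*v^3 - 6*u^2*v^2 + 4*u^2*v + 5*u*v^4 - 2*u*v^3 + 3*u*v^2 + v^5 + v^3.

4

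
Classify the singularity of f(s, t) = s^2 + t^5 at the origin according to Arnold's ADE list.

A_{4}

The Hessian of f at 0 has rank 1. Corank 1: A-series; mu = 4 gives A_4.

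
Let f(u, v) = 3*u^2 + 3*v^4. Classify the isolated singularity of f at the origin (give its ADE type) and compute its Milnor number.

Type A3, Milnor number mu = 3.

The Hessian of f at 0 has rank 1. Corank 1: A-series; mu = 3 gives A_3.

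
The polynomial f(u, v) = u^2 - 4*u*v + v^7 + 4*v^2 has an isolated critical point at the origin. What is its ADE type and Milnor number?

Type A_6, Milnor number mu = 6.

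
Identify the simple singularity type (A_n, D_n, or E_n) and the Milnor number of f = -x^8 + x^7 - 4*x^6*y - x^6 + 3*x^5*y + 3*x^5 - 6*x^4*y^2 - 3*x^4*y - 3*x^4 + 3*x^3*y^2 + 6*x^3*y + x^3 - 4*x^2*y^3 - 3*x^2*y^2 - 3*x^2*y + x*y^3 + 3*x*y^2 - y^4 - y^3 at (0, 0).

The Hessian of f at 0 has rank 0. Corank 2; j^3 = (x - y)^3 is a perfect cube, so E-series; the 4-jet and mu = 7 give E_7.

Type E_7, Milnor number mu = 7.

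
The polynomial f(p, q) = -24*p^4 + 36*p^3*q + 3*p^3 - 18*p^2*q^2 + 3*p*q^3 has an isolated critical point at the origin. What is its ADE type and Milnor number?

Type E_{7}, Milnor number mu = 7.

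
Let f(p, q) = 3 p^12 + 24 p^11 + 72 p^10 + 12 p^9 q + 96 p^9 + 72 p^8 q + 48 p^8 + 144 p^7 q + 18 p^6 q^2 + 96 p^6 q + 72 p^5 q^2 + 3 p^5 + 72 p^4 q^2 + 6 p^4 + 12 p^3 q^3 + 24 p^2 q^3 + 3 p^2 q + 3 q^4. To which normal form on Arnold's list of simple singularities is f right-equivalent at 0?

D_5

The Hessian of f at 0 has rank 0. Corank 2; j^3 = 3*p^2*q has shape L^2 M (L != M), so D-series; mu = 5 gives D_5.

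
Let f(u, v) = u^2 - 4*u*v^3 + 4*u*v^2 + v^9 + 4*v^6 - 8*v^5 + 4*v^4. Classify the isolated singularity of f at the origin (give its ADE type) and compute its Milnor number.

Type A_{8}, Milnor number mu = 8.

The Hessian of f at 0 is [[2, 0], [0, 0]] with rank 1, so corank 1. A Groebner basis of the Jacobian ideal J(f) in C{u,v} is {u^2*v^2 + 2*u^2*v + 3*u^2 + 8*u*v^2 + 2*u*v + 2*u + 4*v^2, u^3 - 6*u^2*v - 10*u^2 - 28*u*v^2 - 8*u*v - 8*u - 16*v^2, -u/2 + v^3 - v^2}; counting standard monomials gives mu = 8. Corank 1: A-series; mu = 8 gives A_8.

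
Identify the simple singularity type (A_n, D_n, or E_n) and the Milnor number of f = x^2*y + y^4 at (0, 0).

Type D_{5}, Milnor number mu = 5.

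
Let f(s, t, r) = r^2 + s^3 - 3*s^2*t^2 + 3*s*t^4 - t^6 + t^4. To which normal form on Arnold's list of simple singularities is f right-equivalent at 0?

The Hessian of f at 0 has rank 1. Corank 2; j^3 = s^3 is a perfect cube, so E-series; the 4-jet and mu = 6 give E_6.

E_6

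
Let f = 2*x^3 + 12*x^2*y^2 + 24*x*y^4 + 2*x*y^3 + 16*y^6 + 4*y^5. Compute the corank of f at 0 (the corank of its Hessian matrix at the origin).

The Hessian at 0 is [[0, 0], [0, 0]] of rank 0; hence corank 2.

2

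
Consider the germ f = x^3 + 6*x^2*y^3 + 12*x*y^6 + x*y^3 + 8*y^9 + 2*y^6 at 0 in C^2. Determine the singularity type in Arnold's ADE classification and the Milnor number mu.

Type E_7, Milnor number mu = 7.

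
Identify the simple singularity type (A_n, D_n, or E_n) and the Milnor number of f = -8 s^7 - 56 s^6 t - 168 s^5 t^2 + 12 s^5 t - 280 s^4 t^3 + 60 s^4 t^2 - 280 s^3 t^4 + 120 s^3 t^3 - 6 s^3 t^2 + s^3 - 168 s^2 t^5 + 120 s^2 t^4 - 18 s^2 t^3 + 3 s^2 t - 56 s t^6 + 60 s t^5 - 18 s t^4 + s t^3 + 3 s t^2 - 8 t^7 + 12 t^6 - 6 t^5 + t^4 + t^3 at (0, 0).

Type E7, Milnor number mu = 7.

The Hessian of f at 0 is [[0, 0], [0, 0]] with rank 0, so corank 2. A Groebner basis of the Jacobian ideal J(f) in C{s,t} is {s^3 + 3*s^2*t + 6*s^2 + 12*s*t + 6*t^2, -3*s^2 + s*t^2 - 6*s*t - 3*t^2, 3*s^2 + 6*s*t + t^3 + 3*t^2}; counting standard monomials gives mu = 7. Corank 2; j^3 = (s + t)^3 is a perfect cube, so E-series; the 4-jet and mu = 7 give E_7.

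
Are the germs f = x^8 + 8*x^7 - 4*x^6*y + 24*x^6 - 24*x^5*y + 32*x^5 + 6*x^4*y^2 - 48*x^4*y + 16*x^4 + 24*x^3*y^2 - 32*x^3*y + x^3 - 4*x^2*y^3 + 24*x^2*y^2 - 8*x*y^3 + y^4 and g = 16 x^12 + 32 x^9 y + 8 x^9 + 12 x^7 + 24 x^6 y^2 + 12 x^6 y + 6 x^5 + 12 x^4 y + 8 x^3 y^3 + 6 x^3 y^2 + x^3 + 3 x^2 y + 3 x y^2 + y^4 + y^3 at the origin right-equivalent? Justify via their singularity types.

Yes.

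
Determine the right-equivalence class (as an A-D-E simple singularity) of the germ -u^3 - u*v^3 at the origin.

The Hessian of f at 0 has rank 0. Corank 2; j^3 = -u^3 is a perfect cube, so E-series; the 4-jet and mu = 7 give E_7.

E_7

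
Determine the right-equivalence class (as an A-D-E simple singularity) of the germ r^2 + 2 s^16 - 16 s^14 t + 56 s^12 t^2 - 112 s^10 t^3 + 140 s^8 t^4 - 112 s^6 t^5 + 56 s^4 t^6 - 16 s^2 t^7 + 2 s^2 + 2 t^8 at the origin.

A7

The Hessian of f at 0 has rank 2. Corank 1: A-series; mu = 7 gives A_7.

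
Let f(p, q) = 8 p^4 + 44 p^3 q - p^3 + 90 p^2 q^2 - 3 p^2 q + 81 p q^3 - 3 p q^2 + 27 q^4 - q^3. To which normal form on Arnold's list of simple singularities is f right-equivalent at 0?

E_7

The Hessian of f at 0 is [[0, 0], [0, 0]] with rank 0, so corank 2. A Groebner basis of the Jacobian ideal J(f) in C{p,q} is {3*p^2/4 + 3*p*q/2 + q^4 - q^3/4 + 3*q^2/4, p^3 - 15*p^2/4 - 15*p*q/2 + 9*q^3/4 - 15*q^2/4, p^2*q + 9*p^2/4 + 9*p*q/2 - 7*q^3/4 + 9*q^2/4, -p^2 + p*q^2 - 2*p*q + 4*q^3/3 - q^2}; counting standard monomials gives mu = 7. Corank 2; j^3 = -(p + q)^3 is a perfect cube, so E-series; the 4-jet and mu = 7 give E_7.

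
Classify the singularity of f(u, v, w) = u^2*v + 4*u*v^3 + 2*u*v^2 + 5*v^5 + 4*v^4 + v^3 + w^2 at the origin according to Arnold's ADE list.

D6

The Hessian of f at 0 has rank 1. Corank 2; j^3 = v*(u + v)^2 has shape L^2 M (L != M), so D-series; mu = 6 gives D_6.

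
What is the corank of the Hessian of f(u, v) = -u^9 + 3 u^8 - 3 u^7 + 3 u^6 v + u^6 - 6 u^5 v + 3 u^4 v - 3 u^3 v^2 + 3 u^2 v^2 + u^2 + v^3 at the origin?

1

The Hessian at 0 is [[2, 0], [0, 0]] of rank 1; hence corank 1.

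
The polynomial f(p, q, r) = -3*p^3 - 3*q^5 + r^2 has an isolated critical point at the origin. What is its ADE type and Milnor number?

Type E_{8}, Milnor number mu = 8.

The Hessian of f at 0 is [[0, 0, 0], [0, 0, 0], [0, 0, 2]] with rank 1, so corank 2. A Groebner basis of the Jacobian ideal J(f) in C{p,q,r} is {q^4, p^2, r}; counting standard monomials gives mu = 8. Corank 2; j^3 = -3*p^3 is a perfect cube, so E-series; the 5-jet and mu = 8 give E_8.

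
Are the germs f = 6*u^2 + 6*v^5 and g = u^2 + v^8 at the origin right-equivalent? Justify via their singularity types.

No.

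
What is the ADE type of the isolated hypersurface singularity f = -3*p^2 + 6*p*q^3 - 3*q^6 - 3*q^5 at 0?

The Hessian of f at 0 has rank 1. Corank 1: A-series; mu = 4 gives A_4.

A_{4}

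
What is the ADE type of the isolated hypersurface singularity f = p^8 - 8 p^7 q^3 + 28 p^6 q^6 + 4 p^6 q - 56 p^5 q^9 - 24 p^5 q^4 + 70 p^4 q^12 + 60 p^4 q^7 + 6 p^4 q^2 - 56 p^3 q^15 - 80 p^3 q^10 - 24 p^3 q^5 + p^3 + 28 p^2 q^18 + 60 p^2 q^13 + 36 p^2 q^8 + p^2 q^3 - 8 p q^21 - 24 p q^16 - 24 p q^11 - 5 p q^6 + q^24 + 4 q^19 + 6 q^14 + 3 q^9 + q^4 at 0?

E_6

The Hessian of f at 0 has rank 0. Corank 2; j^3 = p^3 is a perfect cube, so E-series; the 4-jet and mu = 6 give E_6.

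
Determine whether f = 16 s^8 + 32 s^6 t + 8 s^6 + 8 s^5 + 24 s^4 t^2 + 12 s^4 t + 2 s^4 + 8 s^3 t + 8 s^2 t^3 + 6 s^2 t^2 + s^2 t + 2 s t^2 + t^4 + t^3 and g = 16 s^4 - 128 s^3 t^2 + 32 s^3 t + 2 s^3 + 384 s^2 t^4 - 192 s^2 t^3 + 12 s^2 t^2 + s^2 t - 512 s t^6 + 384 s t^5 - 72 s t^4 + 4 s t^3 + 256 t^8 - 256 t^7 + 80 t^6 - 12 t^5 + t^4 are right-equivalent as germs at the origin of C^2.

The Hessian of f at 0 has rank 0. Corank 2; j^3 = t*(s + t)^2 has shape L^2 M (L != M), so D-series; mu = 5 gives D_5. The Hessian of g at 0 has rank 0. Corank 2; j^3 = s^2*(2*s + t) has shape L^2 M (L != M), so D-series; mu = 5 gives D_5. Both have type D_5, hence right-equivalent.

Yes.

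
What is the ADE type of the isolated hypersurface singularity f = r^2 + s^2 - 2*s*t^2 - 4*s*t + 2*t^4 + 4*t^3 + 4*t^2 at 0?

A3

The Hessian of f at 0 has rank 2. Corank 1: A-series; mu = 3 gives A_3.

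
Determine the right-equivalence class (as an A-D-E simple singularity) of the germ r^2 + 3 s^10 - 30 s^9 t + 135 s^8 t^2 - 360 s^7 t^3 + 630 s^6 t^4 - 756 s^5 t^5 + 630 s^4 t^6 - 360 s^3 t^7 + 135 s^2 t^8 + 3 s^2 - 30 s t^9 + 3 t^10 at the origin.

The Hessian of f at 0 has rank 2. Corank 1: A-series; mu = 9 gives A_9.

A9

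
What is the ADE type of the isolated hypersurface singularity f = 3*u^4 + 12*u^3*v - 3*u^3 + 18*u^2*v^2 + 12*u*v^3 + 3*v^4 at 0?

E_{6}

The Hessian of f at 0 is [[0, 0], [0, 0]] with rank 0, so corank 2. A Groebner basis of the Jacobian ideal J(f) in C{u,v} is {v^4, u*v^2 + v^3/3, u^2}; counting standard monomials gives mu = 6. Corank 2; j^3 = -3*u^3 is a perfect cube, so E-series; the 4-jet and mu = 6 give E_6.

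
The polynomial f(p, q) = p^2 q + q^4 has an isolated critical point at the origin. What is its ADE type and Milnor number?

Type D_{5}, Milnor number mu = 5.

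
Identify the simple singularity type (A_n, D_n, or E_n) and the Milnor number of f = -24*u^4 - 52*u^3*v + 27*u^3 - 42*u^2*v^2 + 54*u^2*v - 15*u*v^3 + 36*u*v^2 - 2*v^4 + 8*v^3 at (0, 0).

Type E_7, Milnor number mu = 7.

The Hessian of f at 0 has rank 0. Corank 2; j^3 = (3*u + 2*v)^3 is a perfect cube, so E-series; the 4-jet and mu = 7 give E_7.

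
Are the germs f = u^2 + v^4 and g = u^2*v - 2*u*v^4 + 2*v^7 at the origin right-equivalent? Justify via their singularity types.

The Hessian of f at 0 has rank 1. Corank 1: A-series; mu = 3 gives A_3. The Hessian of g at 0 has rank 0. Corank 2; j^3 = u^2*v has shape L^2 M (L != M), so D-series; mu = 8 gives D_8. f is A_3 but g is D_8, hence not right-equivalent.

No.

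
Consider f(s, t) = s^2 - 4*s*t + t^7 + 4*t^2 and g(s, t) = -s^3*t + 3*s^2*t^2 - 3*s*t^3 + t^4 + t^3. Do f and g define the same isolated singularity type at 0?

The Hessian of f at 0 has rank 1. Corank 1: A-series; mu = 6 gives A_6. The Hessian of g at 0 has rank 0. Corank 2; j^3 = t^3 is a perfect cube, so E-series; the 4-jet and mu = 7 give E_7. f is A_6 but g is E_7, hence not right-equivalent.

No.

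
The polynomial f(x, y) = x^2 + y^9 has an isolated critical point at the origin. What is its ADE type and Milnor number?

Type A_{8}, Milnor number mu = 8.

The Hessian of f at 0 is [[2, 0], [0, 0]] with rank 1, so corank 1. A Groebner basis of the Jacobian ideal J(f) in C{x,y} is {y^8, x}; counting standard monomials gives mu = 8. Corank 1: A-series; mu = 8 gives A_8.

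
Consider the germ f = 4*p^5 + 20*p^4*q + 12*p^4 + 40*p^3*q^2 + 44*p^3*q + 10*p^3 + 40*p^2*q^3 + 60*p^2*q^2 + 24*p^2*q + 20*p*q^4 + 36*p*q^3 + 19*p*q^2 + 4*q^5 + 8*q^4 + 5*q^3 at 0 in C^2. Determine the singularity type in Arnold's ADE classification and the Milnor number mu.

Type D4, Milnor number mu = 4.

The Hessian of f at 0 is [[0, 0], [0, 0]] with rank 0, so corank 2. A Groebner basis of the Jacobian ideal J(f) in C{p,q} is {q^3, p^2 - q^2/6, p*q + q^2/2}; counting standard monomials gives mu = 4. Corank 2; j^3 = (p + q)*(10*p^2 + 14*p*q + 5*q^2) splits into three distinct lines over C (the quadratic factor has nonzero discriminant), so D_4.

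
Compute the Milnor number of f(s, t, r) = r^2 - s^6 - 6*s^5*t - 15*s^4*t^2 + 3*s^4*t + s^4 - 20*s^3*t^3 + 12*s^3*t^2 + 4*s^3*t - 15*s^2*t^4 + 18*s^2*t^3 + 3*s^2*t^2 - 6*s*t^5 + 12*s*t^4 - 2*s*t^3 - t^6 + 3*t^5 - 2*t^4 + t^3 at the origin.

6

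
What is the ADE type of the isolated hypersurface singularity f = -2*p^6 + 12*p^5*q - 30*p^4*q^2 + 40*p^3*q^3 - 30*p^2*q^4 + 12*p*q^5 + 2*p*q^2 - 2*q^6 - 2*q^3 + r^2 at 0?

The Hessian of f at 0 has rank 1. Corank 2; j^3 = 2*q^2*(p - q) has shape L^2 M (L != M), so D-series; mu = 7 gives D_7.

D_{7}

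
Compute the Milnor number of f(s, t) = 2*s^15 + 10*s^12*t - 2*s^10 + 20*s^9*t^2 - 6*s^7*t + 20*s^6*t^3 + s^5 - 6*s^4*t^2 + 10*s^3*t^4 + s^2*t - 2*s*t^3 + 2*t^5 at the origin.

The Hessian of f at 0 is [[0, 0], [0, 0]] with rank 0, so corank 2. A Groebner basis of the Jacobian ideal J(f) in C{s,t} is {s^3, s^2*t, s^2/4 + s*t^2, -s*t + t^3}; counting standard monomials gives mu = 6. Corank 2; j^3 = s^2*t has shape L^2 M (L != M), so D-series; mu = 6 gives D_6.

6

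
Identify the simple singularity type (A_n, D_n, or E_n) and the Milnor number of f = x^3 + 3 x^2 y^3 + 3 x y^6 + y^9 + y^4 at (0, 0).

Type E6, Milnor number mu = 6.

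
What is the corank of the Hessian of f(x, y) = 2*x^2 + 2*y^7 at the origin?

1

Hessian at 0 has rank 1.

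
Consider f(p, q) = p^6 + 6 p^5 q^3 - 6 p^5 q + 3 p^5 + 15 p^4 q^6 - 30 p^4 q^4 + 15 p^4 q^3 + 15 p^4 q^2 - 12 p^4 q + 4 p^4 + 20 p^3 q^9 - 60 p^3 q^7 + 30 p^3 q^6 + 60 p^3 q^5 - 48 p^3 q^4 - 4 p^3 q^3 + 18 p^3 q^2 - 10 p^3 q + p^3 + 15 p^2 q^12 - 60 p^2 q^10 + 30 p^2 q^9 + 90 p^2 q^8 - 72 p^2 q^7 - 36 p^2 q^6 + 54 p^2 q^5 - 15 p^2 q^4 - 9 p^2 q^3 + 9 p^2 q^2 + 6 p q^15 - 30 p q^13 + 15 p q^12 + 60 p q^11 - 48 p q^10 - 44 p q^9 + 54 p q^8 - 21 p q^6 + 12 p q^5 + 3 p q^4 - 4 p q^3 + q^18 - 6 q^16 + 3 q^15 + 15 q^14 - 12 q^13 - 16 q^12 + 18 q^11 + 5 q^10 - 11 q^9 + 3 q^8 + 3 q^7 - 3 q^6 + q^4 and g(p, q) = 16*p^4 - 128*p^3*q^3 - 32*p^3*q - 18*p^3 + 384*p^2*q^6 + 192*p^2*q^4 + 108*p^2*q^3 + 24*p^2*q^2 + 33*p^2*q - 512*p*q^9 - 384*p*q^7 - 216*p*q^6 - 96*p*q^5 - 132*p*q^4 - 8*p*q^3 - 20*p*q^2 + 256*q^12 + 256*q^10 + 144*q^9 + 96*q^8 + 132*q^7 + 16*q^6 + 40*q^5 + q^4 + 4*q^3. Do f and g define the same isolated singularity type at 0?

No.

The Hessian of f at 0 has rank 0. Corank 2; j^3 = p^3 is a perfect cube, so E-series; the 4-jet and mu = 6 give E_6. The Hessian of g at 0 has rank 0. Corank 2; j^3 = -(2*p - q)*(3*p - 2*q)^2 has shape L^2 M (L != M), so D-series; mu = 5 gives D_5. f is E_6 but g is D_5, hence not right-equivalent.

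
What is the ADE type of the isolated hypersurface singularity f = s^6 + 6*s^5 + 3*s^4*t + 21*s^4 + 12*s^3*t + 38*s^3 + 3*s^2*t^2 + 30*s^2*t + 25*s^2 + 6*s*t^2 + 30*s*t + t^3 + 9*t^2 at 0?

A_2

The Hessian of f at 0 is [[50, 30], [30, 18]] with rank 1, so corank 1. A Groebner basis of the Jacobian ideal J(f) in C{s,t} is {t^2, s + 3*t/5}; counting standard monomials gives mu = 2. Corank 1: A-series; mu = 2 gives A_2.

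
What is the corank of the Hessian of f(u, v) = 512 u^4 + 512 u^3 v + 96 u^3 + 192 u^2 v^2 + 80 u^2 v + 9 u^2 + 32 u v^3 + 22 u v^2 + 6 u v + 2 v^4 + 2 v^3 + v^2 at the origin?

The Hessian at 0 is [[18, 6], [6, 2]] of rank 1; hence corank 1.

1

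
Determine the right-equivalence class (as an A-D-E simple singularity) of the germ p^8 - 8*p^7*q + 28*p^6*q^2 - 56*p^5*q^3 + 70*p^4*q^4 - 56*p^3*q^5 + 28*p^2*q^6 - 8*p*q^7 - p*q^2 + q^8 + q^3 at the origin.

The Hessian of f at 0 is [[0, 0], [0, 0]] with rank 0, so corank 2. A Groebner basis of the Jacobian ideal J(f) in C{p,q} is {p^7 - q^2/8, q^3, p*q - q^2}; counting standard monomials gives mu = 9. Corank 2; j^3 = -q^2*(p - q) has shape L^2 M (L != M), so D-series; mu = 9 gives D_9.

D_9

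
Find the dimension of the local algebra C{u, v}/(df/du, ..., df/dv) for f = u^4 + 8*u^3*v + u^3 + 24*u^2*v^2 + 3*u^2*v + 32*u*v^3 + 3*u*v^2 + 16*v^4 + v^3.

6

The Hessian of f at 0 has rank 0. Corank 2; j^3 = (u + v)^3 is a perfect cube, so E-series; the 4-jet and mu = 6 give E_6.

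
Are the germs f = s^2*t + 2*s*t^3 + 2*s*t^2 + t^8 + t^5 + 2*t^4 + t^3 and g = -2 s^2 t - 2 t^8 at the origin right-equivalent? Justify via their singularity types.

The Hessian of f at 0 has rank 0. Corank 2; j^3 = t*(s + t)^2 has shape L^2 M (L != M), so D-series; mu = 9 gives D_9. The Hessian of g at 0 has rank 0. Corank 2; j^3 = -2*s^2*t has shape L^2 M (L != M), so D-series; mu = 9 gives D_9. Both have type D_9, hence right-equivalent.

Yes.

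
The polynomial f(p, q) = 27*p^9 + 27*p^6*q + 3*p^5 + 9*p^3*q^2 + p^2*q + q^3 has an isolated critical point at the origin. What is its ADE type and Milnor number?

Type D_{4}, Milnor number mu = 4.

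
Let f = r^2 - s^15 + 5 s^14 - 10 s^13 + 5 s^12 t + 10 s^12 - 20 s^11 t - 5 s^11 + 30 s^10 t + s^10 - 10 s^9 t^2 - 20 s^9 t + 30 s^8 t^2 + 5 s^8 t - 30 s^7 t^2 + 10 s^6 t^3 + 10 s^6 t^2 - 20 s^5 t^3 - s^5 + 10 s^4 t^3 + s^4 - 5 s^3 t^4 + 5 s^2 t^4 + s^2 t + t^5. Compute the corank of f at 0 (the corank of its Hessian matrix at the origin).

2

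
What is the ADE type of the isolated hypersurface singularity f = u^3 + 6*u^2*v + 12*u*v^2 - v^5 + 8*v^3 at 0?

The Hessian of f at 0 is [[0, 0], [0, 0]] with rank 0, so corank 2. A Groebner basis of the Jacobian ideal J(f) in C{u,v} is {v^4, u^2 + 4*u*v + 4*v^2}; counting standard monomials gives mu = 8. Corank 2; j^3 = (u + 2*v)^3 is a perfect cube, so E-series; the 5-jet and mu = 8 give E_8.

E_{8}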